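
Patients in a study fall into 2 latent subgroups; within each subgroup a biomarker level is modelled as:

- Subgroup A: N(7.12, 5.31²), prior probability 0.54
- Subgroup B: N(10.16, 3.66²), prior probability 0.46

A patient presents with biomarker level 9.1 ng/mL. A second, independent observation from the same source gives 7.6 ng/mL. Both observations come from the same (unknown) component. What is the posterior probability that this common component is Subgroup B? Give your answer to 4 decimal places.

0.5917

P(component k | x) = π_k·f_k(x) / marginal(x), where marginal(x) = Σ_j π_j·f_j(x).
Since both observations come from the same component, the likelihood for component k is f_k(x₁)·f_k(x₂).
  p_A = [0.0700847] × [0.074824] = 0.00524402
  p_B = [0.104524] × [0.0853479] = 0.00892088
Prior × likelihood for each component:
  π_A·p_A = 0.54 × 0.00524402 = 0.00283177
  π_B·p_B = 0.46 × 0.00892088 = 0.00410361
Denominator: 0.00283177 + 0.00410361 = 0.00693538
P(Subgroup B | data) = 0.00410361 / 0.00693538 ≈ 0.5917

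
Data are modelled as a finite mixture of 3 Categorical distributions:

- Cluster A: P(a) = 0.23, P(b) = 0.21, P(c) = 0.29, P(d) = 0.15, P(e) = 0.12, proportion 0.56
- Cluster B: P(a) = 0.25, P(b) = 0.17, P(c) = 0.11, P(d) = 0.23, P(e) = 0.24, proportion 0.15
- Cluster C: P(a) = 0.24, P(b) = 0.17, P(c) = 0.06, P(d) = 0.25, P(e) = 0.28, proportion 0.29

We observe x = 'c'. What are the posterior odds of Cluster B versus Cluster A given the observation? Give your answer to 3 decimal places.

0.102

Since P(k|x) ∝ π_k f_k(x), the posterior odds are π_i f_i(x) / (π_j f_j(x)).
Evaluate each component's likelihood at the observed value:
  f_A = 0.29
  f_B = 0.11
  f_C = 0.06
Odds = (0.15/0.56) × (0.11/0.29) = 0.267857 × 0.37931 ≈ 0.102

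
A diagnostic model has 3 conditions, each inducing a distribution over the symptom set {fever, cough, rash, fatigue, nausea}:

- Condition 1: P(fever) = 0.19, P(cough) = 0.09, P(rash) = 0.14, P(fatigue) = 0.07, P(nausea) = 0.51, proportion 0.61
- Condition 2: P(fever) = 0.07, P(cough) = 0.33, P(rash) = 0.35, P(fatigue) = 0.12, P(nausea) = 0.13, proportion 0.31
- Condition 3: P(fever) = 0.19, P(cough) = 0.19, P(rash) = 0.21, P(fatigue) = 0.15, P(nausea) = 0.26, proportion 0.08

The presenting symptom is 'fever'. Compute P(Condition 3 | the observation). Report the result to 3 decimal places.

The responsibility of component k is π_k f_k(x) divided by Σ_j π_j f_j(x).
Categorical probabilities:
  L_1 = 0.19
  L_2 = 0.07
  L_3 = 0.19
Multiply by the mixture weights:
  π_1·L_1 = 0.61 × 0.19 = 0.1159
  π_2·L_2 = 0.31 × 0.07 = 0.0217
  π_3·L_3 = 0.08 × 0.19 = 0.0152
Normaliser: 0.1159 + 0.0217 + 0.0152 = 0.1528
Responsibility of Condition 3: 0.0152 / 0.1528 ≈ 0.099

0.099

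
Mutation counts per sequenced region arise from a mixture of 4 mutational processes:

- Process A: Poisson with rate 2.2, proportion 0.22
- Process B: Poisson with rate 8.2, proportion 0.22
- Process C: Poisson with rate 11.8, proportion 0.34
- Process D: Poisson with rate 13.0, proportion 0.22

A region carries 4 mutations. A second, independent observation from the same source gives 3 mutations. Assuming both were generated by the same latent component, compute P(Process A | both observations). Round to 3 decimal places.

By Bayes' theorem, P(k | x) = P(Z=k) f_k(x) / Σ_j P(Z=j) f_j(x).
Since both observations come from the same component, the likelihood for component k is f_k(x₁)·f_k(x₂).
  f_A = [e^(−2.2)·2.2^4/4! = 0.108151] × [0.196639] = 0.0212667
  f_B = [e^(−8.2)·8.2^4/4! = 0.0517404] × [0.0252392] = 0.00130589
  f_C = [e^(−11.8)·11.8^4/4! = 0.00606236] × [0.00205504] = 1.24584e-05
  f_D = [e^(−13.0)·13.0^4/4! = 0.00268989] × [0.000827657] = 2.2263e-06
Multiply by the mixture weights:
  P(Z=A)·f_A = 0.22 × 0.0212667 = 0.00467868
  P(Z=B)·f_B = 0.22 × 0.00130589 = 0.000287295
  P(Z=C)·f_C = 0.34 × 1.24584e-05 = 4.23585e-06
  P(Z=D)·f_D = 0.22 × 2.2263e-06 = 4.89787e-07
Evidence: 0.00467868 + 0.000287295 + 4.23585e-06 + 4.89787e-07 = 0.0049707
P(Process A | x₁, x₂) = 0.00467868 / 0.0049707 ≈ 0.941

0.941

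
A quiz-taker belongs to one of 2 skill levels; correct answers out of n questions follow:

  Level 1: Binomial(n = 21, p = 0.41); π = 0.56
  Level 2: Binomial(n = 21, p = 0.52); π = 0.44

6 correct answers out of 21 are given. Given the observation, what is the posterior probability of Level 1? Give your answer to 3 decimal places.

P(component k | x) = P(Z=k)·f_k(x) / marginal(x), where marginal(x) = Σ_j P(Z=j)·f_j(x).
Component likelihoods at x = 6 correct answers out of 21:
  L_1 = C(21,6)·0.41^6·0.59^15 = 54264·0.0047501·0.00036541 = 0.0941879
  L_2 = C(21,6)·0.52^6·0.48^15 = 54264·0.0197706·1.65432e-05 = 0.017748
Unnormalised posteriors:
  P(Z=1)·L_1 = 0.56 × 0.0941879 = 0.0527452
  P(Z=2)·L_2 = 0.44 × 0.017748 = 0.00780914
Sum: 0.0527452 + 0.00780914 = 0.0605544
P(Level 1 | data) ≈ 0.871

0.871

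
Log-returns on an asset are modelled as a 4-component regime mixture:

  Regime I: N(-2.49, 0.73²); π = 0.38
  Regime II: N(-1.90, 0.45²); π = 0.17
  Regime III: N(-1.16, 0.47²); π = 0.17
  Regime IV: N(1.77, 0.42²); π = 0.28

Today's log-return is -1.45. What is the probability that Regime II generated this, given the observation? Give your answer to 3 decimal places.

The responsibility of component k is w_k f_k(x) divided by Σ_j w_j f_j(x).
Component likelihoods at x = -1.45:
  f_I = (1/(0.73·√(2π)))·exp(−(-1.45−-2.49)²/(2·0.73²)) = 0.546496·exp(-1.01482) = 0.198086
  f_II = (1/(0.45·√(2π)))·exp(−(-1.45−-1.90)²/(2·0.45²)) = 0.886538·exp(-0.50000) = 0.537713
  f_III = (1/(0.47·√(2π)))·exp(−(-1.45−-1.16)²/(2·0.47²)) = 0.848813·exp(-0.19036) = 0.701683
  f_IV = (1/(0.42·√(2π)))·exp(−(-1.45−1.77)²/(2·0.42²)) = 0.949863·exp(-29.38889) = 1.63768e-13
Weight by the priors:
  w_I·f_I = 0.38 × 0.198086 = 0.0752728
  w_II·f_II = 0.17 × 0.537713 = 0.0914112
  w_III·f_III = 0.17 × 0.701683 = 0.119286
  w_IV·f_IV = 0.28 × 1.63768e-13 = 4.5855e-14
Marginal: 0.0752728 + 0.0914112 + 0.119286 + 4.5855e-14 = 0.28597
P(Regime II | the observation) ≈ 0.320

0.320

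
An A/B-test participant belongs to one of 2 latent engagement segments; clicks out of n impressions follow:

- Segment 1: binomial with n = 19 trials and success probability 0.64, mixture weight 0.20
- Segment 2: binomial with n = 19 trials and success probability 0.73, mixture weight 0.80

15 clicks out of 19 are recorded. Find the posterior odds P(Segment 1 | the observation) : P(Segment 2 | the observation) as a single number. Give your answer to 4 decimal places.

Since P(k|x) ∝ π_k f_k(x), the posterior odds are π_i f_i(x) / (π_j f_j(x)).
Evaluate each component's likelihood at the observed value:
  L_1 = C(19,15)·0.64^15·0.36^4 = 3876·0.00123794·0.0167962 = 0.0805923
  L_2 = C(19,15)·0.73^15·0.27^4 = 3876·0.00890929·0.00531441 = 0.183519
Posterior odds = (π_1·L_1) / (π_2·L_2) = (0.20·0.0805923) / (0.80·0.183519) = 0.0161185 / 0.146815 ≈ 0.1098

0.1098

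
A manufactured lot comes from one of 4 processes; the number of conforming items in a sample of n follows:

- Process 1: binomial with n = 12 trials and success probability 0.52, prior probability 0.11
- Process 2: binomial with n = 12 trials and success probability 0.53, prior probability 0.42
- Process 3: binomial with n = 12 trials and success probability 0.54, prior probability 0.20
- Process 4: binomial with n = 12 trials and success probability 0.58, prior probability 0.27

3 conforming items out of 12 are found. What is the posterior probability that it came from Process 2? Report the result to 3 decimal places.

By Bayes' theorem, P(k | x) = w_k f_k(x) / Σ_j w_j f_j(x).
Evaluate each component's likelihood at the observed value:
  p_1 = C(12,3)·0.52^3·0.48^9 = 220·0.140608·0.00135261 = 0.0418412
  p_2 = C(12,3)·0.53^3·0.47^9 = 220·0.148877·0.00111913 = 0.0366548
  p_3 = C(12,3)·0.54^3·0.46^9 = 220·0.157464·0.00092219 = 0.0319466
  p_4 = C(12,3)·0.58^3·0.42^9 = 220·0.195112·0.000406671 = 0.0174562
Prior × likelihood for each component:
  w_1·p_1 = 0.11 × 0.0418412 = 0.00460253
  w_2·p_2 = 0.42 × 0.0366548 = 0.015395
  w_3·p_3 = 0.20 × 0.0319466 = 0.00638932
  w_4·p_4 = 0.27 × 0.0174562 = 0.00471318
Marginal: 0.00460253 + 0.015395 + 0.00638932 + 0.00471318 = 0.0311
P(Process 2 | 3 conforming items out of 12) = 0.015395 / 0.0311 ≈ 0.495

0.495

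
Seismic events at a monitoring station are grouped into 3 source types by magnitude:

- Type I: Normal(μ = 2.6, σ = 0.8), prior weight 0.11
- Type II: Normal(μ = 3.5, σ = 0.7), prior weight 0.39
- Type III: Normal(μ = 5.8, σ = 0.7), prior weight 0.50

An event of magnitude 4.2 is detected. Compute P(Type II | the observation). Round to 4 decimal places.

The responsibility of component k is w_k f_k(x) divided by Σ_j w_j f_j(x).
Normal densities:
  f_I = (1/(0.8·√(2π)))·exp(−(4.2−2.6)²/(2·0.8²)) = 0.498678·exp(-2.00000) = 0.0674887
  f_II = (1/(0.7·√(2π)))·exp(−(4.2−3.5)²/(2·0.7²)) = 0.569918·exp(-0.50000) = 0.345672
  f_III = (1/(0.7·√(2π)))·exp(−(4.2−5.8)²/(2·0.7²)) = 0.569918·exp(-2.61224) = 0.0418147
Weight by the priors:
  w_I·f_I = 0.11 × 0.0674887 = 0.00742376
  w_II·f_II = 0.39 × 0.345672 = 0.134812
  w_III·f_III = 0.50 × 0.0418147 = 0.0209073
Marginal: 0.00742376 + 0.134812 + 0.0209073 = 0.163143
P(Type II | data) ≈ 0.8263

0.8263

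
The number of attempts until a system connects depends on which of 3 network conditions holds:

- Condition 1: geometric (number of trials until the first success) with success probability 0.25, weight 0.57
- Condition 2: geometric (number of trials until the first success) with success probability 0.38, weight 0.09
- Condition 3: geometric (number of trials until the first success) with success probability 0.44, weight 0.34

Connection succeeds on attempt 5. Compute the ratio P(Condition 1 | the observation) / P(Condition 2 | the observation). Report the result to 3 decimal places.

The posterior odds equal the prior odds times the likelihood ratio: (π_i/π_j)·(f_i(x)/f_j(x)).
Evaluate each component's likelihood at the observed value:
  f_1 = 0.25·(1−0.25)^4 = 0.25·0.316406 = 0.0791016
  f_2 = 0.38·(1−0.38)^4 = 0.38·0.147763 = 0.0561501
  f_3 = 0.44·(1−0.44)^4 = 0.44·0.098345 = 0.0432718
Posterior odds = (π_1·f_1) / (π_2·f_2) = (0.57·0.0791016) / (0.09·0.0561501) = 0.0450879 / 0.00505351 ≈ 8.922

8.922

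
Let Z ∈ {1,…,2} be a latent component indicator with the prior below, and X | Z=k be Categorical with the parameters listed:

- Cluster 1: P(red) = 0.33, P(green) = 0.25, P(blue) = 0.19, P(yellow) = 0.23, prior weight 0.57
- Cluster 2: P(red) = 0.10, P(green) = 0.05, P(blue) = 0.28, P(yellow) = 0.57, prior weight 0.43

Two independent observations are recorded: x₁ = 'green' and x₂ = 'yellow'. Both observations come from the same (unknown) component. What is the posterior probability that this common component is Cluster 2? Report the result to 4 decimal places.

0.2722

P(component k | x) = w_k·f_k(x) / marginal(x), where marginal(x) = Σ_j w_j·f_j(x).
Since both observations come from the same component, the likelihood for component k is f_k(x₁)·f_k(x₂).
  f_1 = [0.25] × [0.23] = 0.0575
  f_2 = [0.05] × [0.57] = 0.0285
Weight by the priors:
  w_1·f_1 = 0.57 × 0.0575 = 0.032775
  w_2·f_2 = 0.43 × 0.0285 = 0.012255
Sum: 0.032775 + 0.012255 = 0.04503
So the posterior for Cluster 2 is 0.012255 / 0.04503 ≈ 0.2722.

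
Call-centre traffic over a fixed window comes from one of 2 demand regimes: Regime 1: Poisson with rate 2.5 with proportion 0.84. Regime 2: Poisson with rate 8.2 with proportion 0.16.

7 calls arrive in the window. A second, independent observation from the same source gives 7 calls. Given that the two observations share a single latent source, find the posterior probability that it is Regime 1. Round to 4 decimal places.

0.0273

Apply Bayes' rule: the posterior for each component is proportional to its prior times its likelihood at x.
Since both observations come from the same component, the likelihood for component k is f_k(x₁)·f_k(x₂).
  L_1 = [0.00994062] × [0.00994062] = 9.88159e-05
  L_2 = [0.135848] × [0.135848] = 0.0184545
Unnormalised posteriors:
  π_1·L_1 = 0.84 × 9.88159e-05 = 8.30053e-05
  π_2·L_2 = 0.16 × 0.0184545 = 0.00295273
Marginal: 8.30053e-05 + 0.00295273 = 0.00303573
So the posterior for Regime 1 is 8.30053e-05 / 0.00303573 ≈ 0.0273.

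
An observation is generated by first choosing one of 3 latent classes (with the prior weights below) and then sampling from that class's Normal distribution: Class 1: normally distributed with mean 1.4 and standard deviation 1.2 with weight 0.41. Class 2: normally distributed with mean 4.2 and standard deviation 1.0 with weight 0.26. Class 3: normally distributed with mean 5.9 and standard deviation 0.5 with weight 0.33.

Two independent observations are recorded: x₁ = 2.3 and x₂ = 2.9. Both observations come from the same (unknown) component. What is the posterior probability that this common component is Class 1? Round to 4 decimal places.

The responsibility of component k is π_k f_k(x) divided by Σ_j π_j f_j(x).
Since both observations come from the same component, the likelihood for component k is f_k(x₁)·f_k(x₂).
  p_1 = [0.250948] × [0.152208] = 0.0381962
  p_2 = [0.0656158] × [0.171369] = 0.0112445
  p_3 = [4.41598e-12] × [1.21518e-08] = 5.3662e-20
Multiply by the mixture weights:
  π_1·p_1 = 0.41 × 0.0381962 = 0.0156604
  π_2·p_2 = 0.26 × 0.0112445 = 0.00292357
  π_3·p_3 = 0.33 × 5.3662e-20 = 1.77084e-20
Marginal: 0.0156604 + 0.00292357 + 1.77084e-20 = 0.018584
So the posterior for Class 1 is 0.0156604 / 0.018584 ≈ 0.8427.

0.8427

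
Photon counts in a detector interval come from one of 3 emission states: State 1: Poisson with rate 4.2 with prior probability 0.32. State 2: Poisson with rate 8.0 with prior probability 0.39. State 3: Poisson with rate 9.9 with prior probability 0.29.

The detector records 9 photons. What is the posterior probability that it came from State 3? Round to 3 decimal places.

0.405

By Bayes' theorem, P(k | x) = w_k f_k(x) / Σ_j w_j f_j(x).
Component likelihoods at x = 9 photons:
  L_1 = 0.0168052
  L_2 = 0.124077
  L_3 = 0.12631
Weight by the priors:
  w_1·L_1 = 0.32 × 0.0168052 = 0.00537766
  w_2·L_2 = 0.39 × 0.124077 = 0.04839
  w_3·L_3 = 0.29 × 0.12631 = 0.03663
Denominator: 0.00537766 + 0.04839 + 0.03663 = 0.0903976
Responsibility of State 3: 0.03663 / 0.0903976 ≈ 0.405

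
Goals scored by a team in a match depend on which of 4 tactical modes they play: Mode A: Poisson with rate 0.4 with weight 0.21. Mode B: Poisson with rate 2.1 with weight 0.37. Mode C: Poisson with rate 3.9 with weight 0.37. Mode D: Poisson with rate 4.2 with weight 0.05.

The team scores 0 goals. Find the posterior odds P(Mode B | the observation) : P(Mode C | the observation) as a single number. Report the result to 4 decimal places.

The posterior odds equal the prior odds times the likelihood ratio: (P(Z=i)/P(Z=j))·(f_i(x)/f_j(x)).
Poisson probabilities:
  f_A = e^(−0.4)·0.4^0/0! = 0.67032
  f_B = e^(−2.1)·2.1^0/0! = 0.122456
  f_C = e^(−3.9)·3.9^0/0! = 0.0202419
  f_D = e^(−4.2)·4.2^0/0! = 0.0149956
Posterior odds = (P(Z=B)·f_B) / (P(Z=C)·f_C) = (0.37·0.122456) / (0.37·0.0202419) = 0.0453089 / 0.00748951 ≈ 6.0496

6.0496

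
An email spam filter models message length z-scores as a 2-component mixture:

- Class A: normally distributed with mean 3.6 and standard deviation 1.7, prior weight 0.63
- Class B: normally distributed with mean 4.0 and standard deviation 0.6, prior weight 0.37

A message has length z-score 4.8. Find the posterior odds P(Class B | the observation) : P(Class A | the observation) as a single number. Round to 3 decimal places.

Since P(k|x) ∝ P(Z=k) f_k(x), the posterior odds are P(Z=i) f_i(x) / (P(Z=j) f_j(x)).
Normal densities:
  f_A = 0.182921
  f_B = 0.27335
Posterior odds = (P(Z=B)·f_B) / (P(Z=A)·f_A) = (0.37·0.27335) / (0.63·0.182921) = 0.10114 / 0.11524 ≈ 0.878

0.878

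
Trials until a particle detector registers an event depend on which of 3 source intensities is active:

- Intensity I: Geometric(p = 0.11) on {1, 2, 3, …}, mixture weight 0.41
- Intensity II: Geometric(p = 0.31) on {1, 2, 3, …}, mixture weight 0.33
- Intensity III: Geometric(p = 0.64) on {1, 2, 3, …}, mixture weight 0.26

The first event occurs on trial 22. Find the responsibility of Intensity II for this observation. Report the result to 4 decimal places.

Posterior ∝ prior × likelihood, so P(k | x) ∝ w_k f_k(x); normalise over all components.
Component likelihoods at x = 22:
  L_I = 0.11·(1−0.11)^21 = 0.11·0.0865347 = 0.00951881
  L_II = 0.31·(1−0.31)^21 = 0.31·0.000412887 = 0.000127995
  L_III = 0.64·(1−0.64)^21 = 0.64·4.8123e-10 = 3.07987e-10
Prior × likelihood for each component:
  w_I·L_I = 0.41 × 0.00951881 = 0.00390271
  w_II·L_II = 0.33 × 0.000127995 = 4.22383e-05
  w_III·L_III = 0.26 × 3.07987e-10 = 8.00766e-11
Evidence: 0.00390271 + 4.22383e-05 + 8.00766e-11 = 0.00394495
P(Intensity II | data) ≈ 0.0107

0.0107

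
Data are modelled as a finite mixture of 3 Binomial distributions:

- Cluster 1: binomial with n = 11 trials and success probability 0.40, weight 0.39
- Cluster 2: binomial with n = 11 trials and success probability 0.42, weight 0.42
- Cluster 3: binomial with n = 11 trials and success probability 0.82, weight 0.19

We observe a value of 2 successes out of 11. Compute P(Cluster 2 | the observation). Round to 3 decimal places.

0.467

By Bayes' theorem, P(k | x) = w_k f_k(x) / Σ_j w_j f_j(x).
Evaluate each component's likelihood at the observed value:
  p_1 = C(11,2)·0.40^2·0.60^9 = 55·0.16·0.0100777 = 0.0886837
  p_2 = C(11,2)·0.42^2·0.58^9 = 55·0.1764·0.00742766 = 0.0720631
  p_3 = C(11,2)·0.82^2·0.18^9 = 55·0.6724·1.98359e-07 = 7.33572e-06
Unnormalised posteriors:
  w_1·p_1 = 0.39 × 0.0886837 = 0.0345867
  w_2·p_2 = 0.42 × 0.0720631 = 0.0302665
  w_3·p_3 = 0.19 × 7.33572e-06 = 1.39379e-06
Normaliser: 0.0345867 + 0.0302665 + 1.39379e-06 = 0.0648546
P(Cluster 2 | the observation) = 0.0302665 / 0.0648546 ≈ 0.467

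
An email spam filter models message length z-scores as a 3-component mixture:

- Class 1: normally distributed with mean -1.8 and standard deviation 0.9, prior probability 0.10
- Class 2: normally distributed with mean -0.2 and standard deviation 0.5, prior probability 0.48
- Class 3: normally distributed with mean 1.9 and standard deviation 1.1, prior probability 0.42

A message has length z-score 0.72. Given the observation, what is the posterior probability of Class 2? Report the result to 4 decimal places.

0.4488

P(component k | x) = w_k·f_k(x) / marginal(x), where marginal(x) = Σ_j w_j·f_j(x).
Evaluate each component's likelihood at the observed value:
  L_1 = (1/(0.9·√(2π)))·exp(−(0.72−-1.8)²/(2·0.9²)) = 0.443269·exp(-3.92000) = 0.00879495
  L_2 = (1/(0.5·√(2π)))·exp(−(0.72−-0.2)²/(2·0.5²)) = 0.797885·exp(-1.69280) = 0.146814
  L_3 = (1/(1.1·√(2π)))·exp(−(0.72−1.9)²/(2·1.1²)) = 0.362675·exp(-0.57537) = 0.204003
Unnormalised posteriors:
  w_1·L_1 = 0.10 × 0.00879495 = 0.000879495
  w_2·L_2 = 0.48 × 0.146814 = 0.0704705
  w_3·L_3 = 0.42 × 0.204003 = 0.0856813
Evidence: 0.000879495 + 0.0704705 + 0.0856813 = 0.157031
P(Class 2 | data) = 0.0704705 / 0.157031 ≈ 0.4488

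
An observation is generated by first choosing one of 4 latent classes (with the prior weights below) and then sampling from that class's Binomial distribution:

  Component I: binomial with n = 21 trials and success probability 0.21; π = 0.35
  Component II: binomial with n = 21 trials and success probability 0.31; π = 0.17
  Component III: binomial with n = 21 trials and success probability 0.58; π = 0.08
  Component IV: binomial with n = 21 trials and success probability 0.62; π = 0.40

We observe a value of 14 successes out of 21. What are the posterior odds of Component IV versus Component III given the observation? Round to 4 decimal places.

6.3125

Only the two components matter; the odds are (π_i f_i(x)) / (π_j f_j(x)).
Evaluate each component's likelihood at the observed value:
  L_I = 7.24377e-06
  L_II = 0.000655409
  L_III = 0.13069
  L_IV = 0.164996
Odds = (0.40/0.08) × (0.164996/0.13069) = 5 × 1.2625 ≈ 6.3125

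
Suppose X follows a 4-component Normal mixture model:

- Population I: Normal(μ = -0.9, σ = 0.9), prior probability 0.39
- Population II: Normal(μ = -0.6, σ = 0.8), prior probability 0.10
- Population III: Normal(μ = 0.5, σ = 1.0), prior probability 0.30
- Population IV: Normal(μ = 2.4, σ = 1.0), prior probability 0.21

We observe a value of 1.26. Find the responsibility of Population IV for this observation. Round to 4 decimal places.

0.2987

The responsibility of component k is π_k f_k(x) divided by Σ_j π_j f_j(x).
Component likelihoods at x = 1.26:
  L_I = 0.0248828
  L_II = 0.0334198
  L_III = 0.298872
  L_IV = 0.208308
Weight by the priors:
  π_I·L_I = 0.39 × 0.0248828 = 0.0097043
  π_II·L_II = 0.10 × 0.0334198 = 0.00334198
  π_III·L_III = 0.30 × 0.298872 = 0.0896617
  π_IV·L_IV = 0.21 × 0.208308 = 0.0437446
Evidence: 0.0097043 + 0.00334198 + 0.0896617 + 0.0437446 = 0.146453
So the posterior for Population IV is 0.0437446 / 0.146453 ≈ 0.2987.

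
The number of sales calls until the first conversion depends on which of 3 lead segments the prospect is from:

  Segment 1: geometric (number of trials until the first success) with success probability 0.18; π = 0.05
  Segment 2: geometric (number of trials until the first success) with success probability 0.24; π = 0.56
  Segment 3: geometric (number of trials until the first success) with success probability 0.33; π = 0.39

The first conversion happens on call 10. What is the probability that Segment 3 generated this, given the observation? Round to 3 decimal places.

P(component k | x) = π_k·f_k(x) / marginal(x), where marginal(x) = Σ_j π_j·f_j(x).
Geometric probabilities:
  L_1 = 0.18·(1−0.18)^9 = 0.18·0.16762 = 0.0301715
  L_2 = 0.24·(1−0.24)^9 = 0.24·0.0845906 = 0.0203018
  L_3 = 0.33·(1−0.33)^9 = 0.33·0.0272065 = 0.00897816
Multiply by the mixture weights:
  π_1·L_1 = 0.05 × 0.0301715 = 0.00150858
  π_2·L_2 = 0.56 × 0.0203018 = 0.011369
  π_3·L_3 = 0.39 × 0.00897816 = 0.00350148
Evidence: 0.00150858 + 0.011369 + 0.00350148 = 0.016379
Responsibility of Segment 3: 0.00350148 / 0.016379 ≈ 0.214

0.214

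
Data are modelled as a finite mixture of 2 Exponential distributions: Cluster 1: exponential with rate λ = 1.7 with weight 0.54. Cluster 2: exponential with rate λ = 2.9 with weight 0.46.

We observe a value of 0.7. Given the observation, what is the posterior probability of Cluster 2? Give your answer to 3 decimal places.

The responsibility of component k is P(Z=k) f_k(x) divided by Σ_j P(Z=j) f_j(x).
Exponential densities:
  f_1 = 1.7·e^(−1.7·0.7) = 1.7·e^(−1.1900) = 0.517176
  f_2 = 2.9·e^(−2.9·0.7) = 2.9·e^(−2.0300) = 0.380873
Multiply by the mixture weights:
  P(Z=1)·f_1 = 0.54 × 0.517176 = 0.279275
  P(Z=2)·f_2 = 0.46 × 0.380873 = 0.175202
Marginal: 0.279275 + 0.175202 = 0.454477
Responsibility of Cluster 2: 0.175202 / 0.454477 ≈ 0.386

0.386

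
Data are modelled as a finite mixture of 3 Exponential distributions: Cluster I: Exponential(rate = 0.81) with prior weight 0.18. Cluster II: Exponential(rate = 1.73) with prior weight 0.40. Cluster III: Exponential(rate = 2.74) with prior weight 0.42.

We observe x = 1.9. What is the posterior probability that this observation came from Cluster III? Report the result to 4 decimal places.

0.0994

The responsibility of component k is w_k f_k(x) divided by Σ_j w_j f_j(x).
Component likelihoods at x = 1.9:
  L_I = 0.173822
  L_II = 0.0646428
  L_III = 0.015025
Prior × likelihood for each component:
  w_I·L_I = 0.18 × 0.173822 = 0.031288
  w_II·L_II = 0.40 × 0.0646428 = 0.0258571
  w_III·L_III = 0.42 × 0.015025 = 0.00631049
Normaliser: 0.031288 + 0.0258571 + 0.00631049 = 0.0634556
So the posterior for Cluster III is 0.00631049 / 0.0634556 ≈ 0.0994.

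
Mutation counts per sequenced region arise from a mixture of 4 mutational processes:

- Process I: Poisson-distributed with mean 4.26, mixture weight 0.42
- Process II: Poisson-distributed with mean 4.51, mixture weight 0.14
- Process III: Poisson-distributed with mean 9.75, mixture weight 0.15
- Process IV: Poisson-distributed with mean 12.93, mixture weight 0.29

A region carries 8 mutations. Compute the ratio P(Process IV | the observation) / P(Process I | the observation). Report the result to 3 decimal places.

Posterior odds = (w_i f_i(x)) / (w_j f_j(x)); the normalising sum cancels.
Poisson probabilities:
  L_I = e^(−4.26)·4.26^8/8! = 0.0379893
  L_II = e^(−4.51)·4.51^8/8! = 0.04669
  L_III = e^(−9.75)·9.75^8/8! = 0.118072
  L_IV = e^(−12.93)·12.93^8/8! = 0.0469721
0.0136219 / 0.0159555 ≈ 0.854

0.854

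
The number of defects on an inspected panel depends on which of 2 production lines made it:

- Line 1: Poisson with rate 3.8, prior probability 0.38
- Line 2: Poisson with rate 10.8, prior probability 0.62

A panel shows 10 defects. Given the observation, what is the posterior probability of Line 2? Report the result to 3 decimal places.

Posterior ∝ prior × likelihood, so P(k | x) ∝ P(Z=k) f_k(x); normalise over all components.
Poisson probabilities:
  L_1 = e^(−3.8)·3.8^10/10! = 0.00387038
  L_2 = e^(−10.8)·10.8^10/10! = 0.121365
Prior × likelihood for each component:
  P(Z=1)·L_1 = 0.38 × 0.00387038 = 0.00147075
  P(Z=2)·L_2 = 0.62 × 0.121365 = 0.0752464
Evidence: 0.00147075 + 0.0752464 = 0.0767172
P(Line 2 | 10 defects) ≈ 0.981

0.981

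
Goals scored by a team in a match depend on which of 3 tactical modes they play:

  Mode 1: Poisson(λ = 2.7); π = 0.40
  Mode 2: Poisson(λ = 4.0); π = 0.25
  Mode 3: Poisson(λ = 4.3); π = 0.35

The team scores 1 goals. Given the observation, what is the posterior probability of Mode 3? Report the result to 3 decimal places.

The responsibility of component k is P(Z=k) f_k(x) divided by Σ_j P(Z=j) f_j(x).
Poisson probabilities:
  f_1 = 0.181455
  f_2 = 0.0732626
  f_3 = 0.0583448
Prior × likelihood for each component:
  P(Z=1)·f_1 = 0.40 × 0.181455 = 0.072582
  P(Z=2)·f_2 = 0.25 × 0.0732626 = 0.0183156
  P(Z=3)·f_3 = 0.35 × 0.0583448 = 0.0204207
Normaliser: 0.072582 + 0.0183156 + 0.0204207 = 0.111318
P(Mode 3 | x) ≈ 0.183

0.183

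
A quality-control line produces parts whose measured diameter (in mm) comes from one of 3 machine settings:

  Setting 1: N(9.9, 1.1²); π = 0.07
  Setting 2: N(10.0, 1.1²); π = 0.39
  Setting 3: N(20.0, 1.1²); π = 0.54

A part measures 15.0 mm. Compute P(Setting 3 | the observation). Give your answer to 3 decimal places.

0.553

The responsibility of component k is w_k f_k(x) divided by Σ_j w_j f_j(x).
Evaluate each component's likelihood at the observed value:
  L_1 = 7.7938e-06
  L_2 = 1.18305e-05
  L_3 = 1.18305e-05
Weight by the priors:
  w_1·L_1 = 0.07 × 7.7938e-06 = 5.45566e-07
  w_2·L_2 = 0.39 × 1.18305e-05 = 4.61391e-06
  w_3·L_3 = 0.54 × 1.18305e-05 = 6.38849e-06
Evidence: 5.45566e-07 + 4.61391e-06 + 6.38849e-06 = 1.1548e-05
P(Setting 3 | data) ≈ 0.553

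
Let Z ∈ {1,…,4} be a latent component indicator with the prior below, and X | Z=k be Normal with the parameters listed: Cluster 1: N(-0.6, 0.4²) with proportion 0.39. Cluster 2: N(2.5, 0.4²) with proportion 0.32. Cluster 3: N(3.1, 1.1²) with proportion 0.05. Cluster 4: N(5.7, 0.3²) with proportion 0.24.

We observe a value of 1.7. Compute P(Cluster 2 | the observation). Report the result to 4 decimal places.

P(component k | x) = π_k·f_k(x) / marginal(x), where marginal(x) = Σ_j π_j·f_j(x).
Component likelihoods at x = 1.7:
  L_1 = (1/(0.4·√(2π)))·exp(−(1.7−-0.6)²/(2·0.4²)) = 0.997356·exp(-16.53125) = 6.59811e-08
  L_2 = (1/(0.4·√(2π)))·exp(−(1.7−2.5)²/(2·0.4²)) = 0.997356·exp(-2.00000) = 0.134977
  L_3 = (1/(1.1·√(2π)))·exp(−(1.7−3.1)²/(2·1.1²)) = 0.362675·exp(-0.80992) = 0.161352
  L_4 = (1/(0.3·√(2π)))·exp(−(1.7−5.7)²/(2·0.3²)) = 1.329808·exp(-88.88889) = 3.31005e-39
Unnormalised posteriors:
  π_1·L_1 = 0.39 × 6.59811e-08 = 2.57326e-08
  π_2·L_2 = 0.32 × 0.134977 = 0.0431928
  π_3·L_3 = 0.05 × 0.161352 = 0.00806761
  π_4·L_4 = 0.24 × 3.31005e-39 = 7.94413e-40
Marginal: 2.57326e-08 + 0.0431928 + 0.00806761 + 7.94413e-40 = 0.0512604
P(Cluster 2 | x) = 0.0431928 / 0.0512604 ≈ 0.8426

0.8426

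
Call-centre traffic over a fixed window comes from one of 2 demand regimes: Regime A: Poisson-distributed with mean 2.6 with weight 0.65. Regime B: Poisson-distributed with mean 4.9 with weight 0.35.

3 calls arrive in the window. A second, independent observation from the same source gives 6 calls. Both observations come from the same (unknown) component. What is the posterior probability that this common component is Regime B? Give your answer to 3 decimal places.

0.619

P(component k | x) = w_k·f_k(x) / marginal(x), where marginal(x) = Σ_j w_j·f_j(x).
Since both observations come from the same component, the likelihood for component k is f_k(x₁)·f_k(x₂).
  f_A = [0.217572] × [0.0318671] = 0.00693338
  f_B = [0.146014] × [0.143153] = 0.0209023
Weight by the priors:
  w_A·f_A = 0.65 × 0.00693338 = 0.0045067
  w_B·f_B = 0.35 × 0.0209023 = 0.00731582
Evidence: 0.0045067 + 0.00731582 = 0.0118225
P(Regime B | x₁,x₂) = 0.00731582 / 0.0118225 ≈ 0.619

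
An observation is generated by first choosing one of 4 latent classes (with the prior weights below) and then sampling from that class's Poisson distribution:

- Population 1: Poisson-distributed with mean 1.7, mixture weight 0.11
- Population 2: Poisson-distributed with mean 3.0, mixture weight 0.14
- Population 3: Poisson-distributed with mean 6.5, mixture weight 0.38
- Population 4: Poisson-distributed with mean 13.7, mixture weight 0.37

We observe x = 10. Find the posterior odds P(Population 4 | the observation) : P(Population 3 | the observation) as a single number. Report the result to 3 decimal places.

1.258

The posterior odds equal the prior odds times the likelihood ratio: (P(Z=i)/P(Z=j))·(f_i(x)/f_j(x)).
Evaluate each component's likelihood at the observed value:
  p_1 = e^(−1.7)·1.7^10/10! = 1.01491e-05
  p_2 = e^(−3.0)·3.0^10/10! = 0.000810151
  p_3 = e^(−6.5)·6.5^10/10! = 0.0557772
  p_4 = e^(−13.7)·13.7^10/10! = 0.0720457
Posterior odds = (P(Z=4)·p_4) / (P(Z=3)·p_3) = (0.37·0.0720457) / (0.38·0.0557772) = 0.0266569 / 0.0211953 ≈ 1.258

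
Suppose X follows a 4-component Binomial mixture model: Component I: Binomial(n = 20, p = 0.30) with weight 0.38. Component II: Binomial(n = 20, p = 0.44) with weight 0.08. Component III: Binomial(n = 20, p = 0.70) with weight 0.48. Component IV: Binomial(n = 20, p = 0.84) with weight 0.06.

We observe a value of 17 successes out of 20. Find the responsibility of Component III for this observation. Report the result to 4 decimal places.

Posterior ∝ prior × likelihood, so P(k | x) ∝ π_k f_k(x); normalise over all components.
Binomial probabilities:
  L_I = 5.04964e-07
  L_II = 0.000173846
  L_III = 0.0716037
  L_IV = 0.240998
Multiply by the mixture weights:
  π_I·L_I = 0.38 × 5.04964e-07 = 1.91886e-07
  π_II·L_II = 0.08 × 0.000173846 = 1.39077e-05
  π_III·L_III = 0.48 × 0.0716037 = 0.0343698
  π_IV·L_IV = 0.06 × 0.240998 = 0.0144599
Evidence: 1.91886e-07 + 1.39077e-05 + 0.0343698 + 0.0144599 = 0.0488437
So the posterior for Component III is 0.0343698 / 0.0488437 ≈ 0.7037.

0.7037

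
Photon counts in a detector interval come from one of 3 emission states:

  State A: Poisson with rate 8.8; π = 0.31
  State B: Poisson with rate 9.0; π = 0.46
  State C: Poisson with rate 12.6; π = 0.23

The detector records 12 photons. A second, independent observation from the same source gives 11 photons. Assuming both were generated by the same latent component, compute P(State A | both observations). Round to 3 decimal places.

P(component k | x) = π_k·f_k(x) / marginal(x), where marginal(x) = Σ_j π_j·f_j(x).
Since both observations come from the same component, the likelihood for component k is f_k(x₁)·f_k(x₂).
  p_A = [0.0678678] × [0.092547] = 0.00628096
  p_B = [0.072765] × [0.0970201] = 0.00705967
  p_C = [0.11272] × [0.107352] = 0.0121007
Weight by the priors:
  π_A·p_A = 0.31 × 0.00628096 = 0.0019471
  π_B·p_B = 0.46 × 0.00705967 = 0.00324745
  π_C·p_C = 0.23 × 0.0121007 = 0.00278315
Denominator: 0.0019471 + 0.00324745 + 0.00278315 = 0.0079777
So the posterior for State A is 0.0019471 / 0.0079777 ≈ 0.244.

0.244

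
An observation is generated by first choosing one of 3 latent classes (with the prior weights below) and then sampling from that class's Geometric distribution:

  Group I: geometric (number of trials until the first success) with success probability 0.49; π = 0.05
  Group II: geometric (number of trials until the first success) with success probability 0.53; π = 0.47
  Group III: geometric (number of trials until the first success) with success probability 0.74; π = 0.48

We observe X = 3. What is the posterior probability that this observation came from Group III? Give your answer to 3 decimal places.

By Bayes' theorem, P(k | x) = P(Z=k) f_k(x) / Σ_j P(Z=j) f_j(x).
Evaluate each component's likelihood at the observed value:
  p_I = 0.127449
  p_II = 0.117077
  p_III = 0.050024
Multiply by the mixture weights:
  P(Z=I)·p_I = 0.05 × 0.127449 = 0.00637245
  P(Z=II)·p_II = 0.47 × 0.117077 = 0.0550262
  P(Z=III)·p_III = 0.48 × 0.050024 = 0.0240115
Evidence: 0.00637245 + 0.0550262 + 0.0240115 = 0.0854102
P(Group III | x) ≈ 0.281

0.281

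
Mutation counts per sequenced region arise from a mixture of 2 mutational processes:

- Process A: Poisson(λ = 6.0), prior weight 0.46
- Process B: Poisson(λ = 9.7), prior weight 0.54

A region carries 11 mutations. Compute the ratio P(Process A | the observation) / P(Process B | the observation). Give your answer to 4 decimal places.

0.1748

Only the two components matter; the odds are (π_i f_i(x)) / (π_j f_j(x)).
Component likelihoods at x = 11 mutations:
  p_A = e^(−6.0)·6.0^11/11! = 0.022529
  p_B = e^(−9.7)·9.7^11/11! = 0.109819
Odds = (0.46/0.54) × (0.022529/0.109819) = 0.851852 × 0.205147 ≈ 0.1748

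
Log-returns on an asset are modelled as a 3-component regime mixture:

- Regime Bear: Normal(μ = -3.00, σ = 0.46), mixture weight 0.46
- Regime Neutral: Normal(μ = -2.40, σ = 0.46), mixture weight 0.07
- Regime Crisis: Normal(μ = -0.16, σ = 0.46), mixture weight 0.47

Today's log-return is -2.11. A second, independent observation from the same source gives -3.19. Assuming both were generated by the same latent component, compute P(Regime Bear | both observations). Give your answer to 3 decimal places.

The responsibility of component k is P(Z=k) f_k(x) divided by Σ_j P(Z=j) f_j(x).
Since both observations come from the same component, the likelihood for component k is f_k(x₁)·f_k(x₂).
  p_Bear = [0.13344] × [0.796353] = 0.106266
  p_Neutral = [0.710964] × [0.198468] = 0.141104
  p_Crisis = [0.000108634] × [3.28525e-10] = 3.56891e-14
Prior × likelihood for each component:
  P(Z=Bear)·p_Bear = 0.46 × 0.106266 = 0.0488822
  P(Z=Neutral)·p_Neutral = 0.07 × 0.141104 = 0.00987726
  P(Z=Crisis)·p_Crisis = 0.47 × 3.56891e-14 = 1.67739e-14
Denominator: 0.0488822 + 0.00987726 + 1.67739e-14 = 0.0587594
P(Regime Bear | x₁, x₂) ≈ 0.832

0.832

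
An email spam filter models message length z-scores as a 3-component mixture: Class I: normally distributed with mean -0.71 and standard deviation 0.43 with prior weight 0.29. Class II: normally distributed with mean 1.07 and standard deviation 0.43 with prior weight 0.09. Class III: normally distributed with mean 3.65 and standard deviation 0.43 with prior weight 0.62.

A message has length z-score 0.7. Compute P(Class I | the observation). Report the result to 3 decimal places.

0.021

By Bayes' theorem, P(k | x) = P(Z=k) f_k(x) / Σ_j P(Z=j) f_j(x).
Component likelihoods at x = 0.7:
  L_I = 0.00429151
  L_II = 0.640716
  L_III = 5.58719e-11
Weight by the priors:
  P(Z=I)·L_I = 0.29 × 0.00429151 = 0.00124454
  P(Z=II)·L_II = 0.09 × 0.640716 = 0.0576645
  P(Z=III)·L_III = 0.62 × 5.58719e-11 = 3.46406e-11
Denominator: 0.00124454 + 0.0576645 + 3.46406e-11 = 0.058909
P(Class I | 0.7) ≈ 0.021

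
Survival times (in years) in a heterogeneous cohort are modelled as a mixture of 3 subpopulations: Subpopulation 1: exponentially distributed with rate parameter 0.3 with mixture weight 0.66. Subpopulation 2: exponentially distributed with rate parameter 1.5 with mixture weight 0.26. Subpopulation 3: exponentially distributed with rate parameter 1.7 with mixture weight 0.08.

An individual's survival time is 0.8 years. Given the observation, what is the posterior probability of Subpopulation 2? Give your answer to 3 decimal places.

0.381

P(component k | x) = w_k·f_k(x) / marginal(x), where marginal(x) = Σ_j w_j·f_j(x).
Component likelihoods at x = 0.8 years:
  L_1 = 0.3·e^(−0.3·0.8) = 0.3·e^(−0.2400) = 0.235988
  L_2 = 1.5·e^(−1.5·0.8) = 1.5·e^(−1.2000) = 0.451791
  L_3 = 1.7·e^(−1.7·0.8) = 1.7·e^(−1.3600) = 0.436323
Multiply by the mixture weights:
  w_1·L_1 = 0.66 × 0.235988 = 0.155752
  w_2·L_2 = 0.26 × 0.451791 = 0.117466
  w_3·L_3 = 0.08 × 0.436323 = 0.0349059
Normaliser: 0.155752 + 0.117466 + 0.0349059 = 0.308124
P(Subpopulation 2 | x) ≈ 0.381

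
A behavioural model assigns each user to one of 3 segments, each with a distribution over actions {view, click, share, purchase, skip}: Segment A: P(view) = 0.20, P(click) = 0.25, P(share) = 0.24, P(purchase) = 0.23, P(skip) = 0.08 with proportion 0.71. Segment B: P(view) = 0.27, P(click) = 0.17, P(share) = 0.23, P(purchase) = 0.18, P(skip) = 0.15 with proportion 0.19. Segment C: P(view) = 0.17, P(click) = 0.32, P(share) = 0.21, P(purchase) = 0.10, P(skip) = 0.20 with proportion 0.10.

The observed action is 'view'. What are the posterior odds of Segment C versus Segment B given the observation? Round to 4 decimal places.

0.3314

Since P(k|x) ∝ π_k f_k(x), the posterior odds are π_i f_i(x) / (π_j f_j(x)).
Component likelihoods at x = 'view':
  f_A = 0.2
  f_B = 0.27
  f_C = 0.17
0.017 / 0.0513 ≈ 0.3314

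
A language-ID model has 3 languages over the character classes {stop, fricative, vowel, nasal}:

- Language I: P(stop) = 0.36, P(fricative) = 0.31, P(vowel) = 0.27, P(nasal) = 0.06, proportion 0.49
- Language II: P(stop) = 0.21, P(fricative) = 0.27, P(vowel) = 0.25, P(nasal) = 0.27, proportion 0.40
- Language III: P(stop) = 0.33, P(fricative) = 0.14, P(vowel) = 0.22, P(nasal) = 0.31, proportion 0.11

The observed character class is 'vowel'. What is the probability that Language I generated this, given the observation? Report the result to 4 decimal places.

By Bayes' theorem, P(k | x) = w_k f_k(x) / Σ_j w_j f_j(x).
Evaluate each component's likelihood at the observed value:
  L_I = 0.27
  L_II = 0.25
  L_III = 0.22
Weight by the priors:
  w_I·L_I = 0.49 × 0.27 = 0.1323
  w_II·L_II = 0.40 × 0.25 = 0.1
  w_III·L_III = 0.11 × 0.22 = 0.0242
Evidence: 0.1323 + 0.1 + 0.0242 = 0.2565
P(Language I | x) = 0.1323 / 0.2565 ≈ 0.5158

0.5158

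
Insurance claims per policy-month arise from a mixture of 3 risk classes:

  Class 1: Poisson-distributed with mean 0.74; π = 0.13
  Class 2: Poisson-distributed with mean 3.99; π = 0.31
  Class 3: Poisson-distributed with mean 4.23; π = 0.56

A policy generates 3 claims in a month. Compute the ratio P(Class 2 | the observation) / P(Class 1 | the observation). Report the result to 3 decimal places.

Since P(k|x) ∝ w_k f_k(x), the posterior odds are w_i f_i(x) / (w_j f_j(x)).
Component likelihoods at x = 3 claims:
  L_1 = 0.032223
  L_2 = 0.195854
  L_3 = 0.183571
Odds = (0.31/0.13) × (0.195854/0.032223) = 2.38462 × 6.07808 ≈ 14.494

14.494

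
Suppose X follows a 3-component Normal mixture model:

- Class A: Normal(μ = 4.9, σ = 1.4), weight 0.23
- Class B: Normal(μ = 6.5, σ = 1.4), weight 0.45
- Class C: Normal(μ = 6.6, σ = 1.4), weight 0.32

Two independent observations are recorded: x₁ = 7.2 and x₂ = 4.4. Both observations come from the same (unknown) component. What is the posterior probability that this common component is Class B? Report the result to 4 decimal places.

Posterior ∝ prior × likelihood, so P(k | x) ∝ π_k f_k(x); normalise over all components.
Since both observations come from the same component, the likelihood for component k is f_k(x₁)·f_k(x₂).
  f_A = [0.0739105] × [0.267353] = 0.0197602
  f_B = [0.251475] × [0.0925126] = 0.0232646
  f_C = [0.259955] × [0.0829013] = 0.0215506
Weight by the priors:
  π_A·f_A = 0.23 × 0.0197602 = 0.00454484
  π_B·f_B = 0.45 × 0.0232646 = 0.0104691
  π_C·f_C = 0.32 × 0.0215506 = 0.00689619
Denominator: 0.00454484 + 0.0104691 + 0.00689619 = 0.0219101
P(Class B | x) = 0.0104691 / 0.0219101 ≈ 0.4778

0.4778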